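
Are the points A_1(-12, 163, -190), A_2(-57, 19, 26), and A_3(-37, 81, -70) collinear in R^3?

A_1A_2 = (-45, -144, 216), A_1A_3 = (-25, -82, 120).
Comparing components 2 and 3: (-144)(120) − (216)(-82) = 432 ≠ 0, so A_1A_2 and A_1A_3 are not parallel and the points are not collinear.

No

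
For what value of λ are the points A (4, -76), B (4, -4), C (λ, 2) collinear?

Collinearity: (C − A) must be parallel to (B − A) = (0, 72).
Cross-multiplying the components: (λ − 4)·(72) = (78)·(0).
Solving gives λ = 4.

4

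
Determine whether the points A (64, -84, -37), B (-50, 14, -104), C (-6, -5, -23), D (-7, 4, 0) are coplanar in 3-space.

A normal to the plane through A, B, C is n = AB × AC = (6665, 6286, -2146).
The plane has equation n·P = -22062. For D: n·D = -21511.
-21511 ≠ -22062, so D is off the plane.

No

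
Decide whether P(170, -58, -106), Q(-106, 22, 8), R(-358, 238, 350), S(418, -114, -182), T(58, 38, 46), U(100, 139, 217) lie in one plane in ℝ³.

Yes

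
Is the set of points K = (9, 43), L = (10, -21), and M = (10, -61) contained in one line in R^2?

KL = (1, -64), KM = (1, -104).
Twice the signed area of △KLM is (1)(-104) − (-64)(1) = -40.
The area is nonzero, so the three points are not collinear.

No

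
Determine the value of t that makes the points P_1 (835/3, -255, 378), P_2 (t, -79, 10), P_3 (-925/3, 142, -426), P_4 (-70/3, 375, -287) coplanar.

19/3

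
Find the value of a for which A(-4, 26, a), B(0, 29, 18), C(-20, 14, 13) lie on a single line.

Collinearity requires AB × AC = 0; each component is linear in a.
The x-component gives (-15)a + (255) = 0, so a = 17.
The remaining components then also vanish.

17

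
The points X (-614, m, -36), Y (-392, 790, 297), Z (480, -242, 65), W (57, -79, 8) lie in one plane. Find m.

272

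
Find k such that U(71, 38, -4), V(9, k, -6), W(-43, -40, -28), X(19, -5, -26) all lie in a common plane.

3

Normal to plane UWX: n = (684, -1260, 846); plane equation n·P = -2700.
Requiring n·V = -2700: (-1260)k + (1080) = -2700.
So k = 3.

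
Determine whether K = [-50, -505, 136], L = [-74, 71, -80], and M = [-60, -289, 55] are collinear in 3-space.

KL = (-24, 576, -216), KM = (-10, 216, -81).
Comparing components 3 and 1: (-216)(-10) − (-24)(-81) = 216 ≠ 0, so KL and KM are not parallel and the points are not collinear.

No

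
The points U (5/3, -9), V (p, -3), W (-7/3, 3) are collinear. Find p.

-1/3

Collinearity: (V − U) must be parallel to (W − U) = (-4, 12).
Cross-multiplying the components: (p − 5/3)·(12) = (6)·(-4).
Solving gives p = -1/3.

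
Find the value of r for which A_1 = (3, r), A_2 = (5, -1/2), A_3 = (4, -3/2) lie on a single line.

The three points are collinear iff det[A_1A_2; A_1A_3] = 0.
This determinant is linear in r: (-1)r + (-5/2) = 0, so r = -5/2.

-5/2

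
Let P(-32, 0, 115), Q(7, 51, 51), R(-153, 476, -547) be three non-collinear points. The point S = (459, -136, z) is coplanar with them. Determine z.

365

The plane through P, Q, R has equation −3298x + 33562y + 24735z = 2950061.
Substituting S: (24735)z + (-6078214) = 2950061, so z = 365.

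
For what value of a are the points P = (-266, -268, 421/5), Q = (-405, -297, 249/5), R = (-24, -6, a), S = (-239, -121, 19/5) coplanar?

The points are coplanar iff PQ · (PR × PS) = 0.
Expanding, this is linear in a: (19650)a + (-271170) = 0.
So a = 69/5.

69/5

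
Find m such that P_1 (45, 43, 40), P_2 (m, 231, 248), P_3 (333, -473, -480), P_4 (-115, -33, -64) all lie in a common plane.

77

Normal to plane P_1P_3P_4: n = (14144, 113152, -104448); plane equation n·P = 1324096.
Requiring n·P_2 = 1324096: (14144)m + (235008) = 1324096.
So m = 77.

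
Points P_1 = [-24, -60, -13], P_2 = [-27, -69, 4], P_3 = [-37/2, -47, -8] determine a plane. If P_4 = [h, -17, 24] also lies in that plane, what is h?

A normal to the plane is n = P_1P_2 × P_1P_3 = (-266, 217/2, 21/2).
P_4 lies in the plane iff n · P_1P_4 = 0.
This gives (-266)h + (-1330) = 0, so h = -5.

-5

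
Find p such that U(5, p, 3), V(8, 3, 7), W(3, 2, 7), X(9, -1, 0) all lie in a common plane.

Coplanarity ⇔ det[UV; UW; UX] = 0.
Expanding, this is linear in p: (35)p + (0) = 0.
So p = 0.

0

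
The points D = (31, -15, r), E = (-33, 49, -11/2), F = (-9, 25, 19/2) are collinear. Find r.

Collinearity requires DE × DF = 0; each component is linear in r.
The x-component gives (-24)r + (828) = 0, so r = 69/2.
The remaining components then also vanish.

69/2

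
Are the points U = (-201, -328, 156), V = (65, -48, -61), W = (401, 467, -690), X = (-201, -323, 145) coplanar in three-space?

With U as base: UV = (266, 280, -217), UW = (602, 795, -846), UX = (0, 5, -11).
UW × UX = (-4515, 6622, 3010).
UV · (UW × UX) = 0.
The scalar triple product vanishes, so the four points are coplanar.

Yes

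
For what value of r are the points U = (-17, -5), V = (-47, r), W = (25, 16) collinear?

-20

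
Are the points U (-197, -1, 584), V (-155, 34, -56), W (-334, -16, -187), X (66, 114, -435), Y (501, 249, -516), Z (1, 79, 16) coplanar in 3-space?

No

The plane through U, V, W has normal n = UV × UW = (-36585, 120062, 4165) and equation n·P = 9519543.
Checking the remaining points: n·X = 9460683, n·Y = 9417213, n·Z = 9514953.
Since n·X = 9460683 ≠ 9519543, X is off the plane and the points are not all coplanar.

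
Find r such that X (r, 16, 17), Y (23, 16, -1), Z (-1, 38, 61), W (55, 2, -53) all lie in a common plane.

-1

The points are coplanar iff XY · (XZ × XW) = 0.
Expanding, this is linear in r: (276)r + (276) = 0.
So r = -1.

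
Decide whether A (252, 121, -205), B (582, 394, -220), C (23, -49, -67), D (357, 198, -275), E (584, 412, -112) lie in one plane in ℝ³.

No

The plane through A, B, C has normal n = AB × AC = (35124, -42105, 6417) and equation n·P = 2441058.
Checking the remaining points: n·D = 2437803, n·E = 2446452.
Since n·D = 2437803 ≠ 2441058, D is off the plane and the points are not all coplanar.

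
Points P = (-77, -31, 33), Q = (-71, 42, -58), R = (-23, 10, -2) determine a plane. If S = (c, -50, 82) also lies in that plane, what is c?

1

A normal to the plane is n = PQ × PR = (1176, -4704, -3696).
S lies in the plane iff n · PS = 0.
This gives (1176)c + (-1176) = 0, so c = 1.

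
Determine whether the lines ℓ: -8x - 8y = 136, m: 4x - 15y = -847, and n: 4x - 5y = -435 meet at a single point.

Intersecting ℓ and m: solving the 2×2 system gives (x, y) = (-58, 41).
Substitute into n: (4)(-58) + (-5)(41) = -437.
But n requires -435 ≠ -437, so the three lines have no common point.

No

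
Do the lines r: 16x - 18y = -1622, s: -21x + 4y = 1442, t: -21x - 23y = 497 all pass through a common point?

Yes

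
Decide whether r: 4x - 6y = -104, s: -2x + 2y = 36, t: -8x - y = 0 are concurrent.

Yes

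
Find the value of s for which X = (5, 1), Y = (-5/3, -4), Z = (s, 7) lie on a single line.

13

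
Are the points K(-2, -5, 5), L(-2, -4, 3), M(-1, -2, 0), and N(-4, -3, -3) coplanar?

A normal to the plane through K, L, M is n = KL × KM = (1, -2, -1).
The plane has equation n·P = 3. For N: n·N = 5.
5 ≠ 3, so N is off the plane.

No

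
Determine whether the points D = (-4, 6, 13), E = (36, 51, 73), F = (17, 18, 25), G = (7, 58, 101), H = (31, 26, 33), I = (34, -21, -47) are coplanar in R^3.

No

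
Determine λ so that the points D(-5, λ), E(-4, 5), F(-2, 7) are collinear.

The three points are collinear iff det[DE; DF] = 0.
This determinant is linear in λ: (2)λ + (-8) = 0, so λ = 4.

4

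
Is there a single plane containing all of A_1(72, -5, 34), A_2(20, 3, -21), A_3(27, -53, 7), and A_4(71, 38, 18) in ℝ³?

With A_1 as base: A_1A_2 = (-52, 8, -55), A_1A_3 = (-45, -48, -27), A_1A_4 = (-1, 43, -16).
A_1A_3 × A_1A_4 = (1929, -693, -1983).
A_1A_2 · (A_1A_3 × A_1A_4) = 3213.
Since 3213 ≠ 0, the four points are not coplanar.

No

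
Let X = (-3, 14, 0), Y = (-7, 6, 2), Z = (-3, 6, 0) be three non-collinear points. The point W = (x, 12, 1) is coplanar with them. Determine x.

A normal to the plane is n = XY × XZ = (16, 0, 32).
W lies in the plane iff n · XW = 0.
This gives (16)x + (80) = 0, so x = -5.

-5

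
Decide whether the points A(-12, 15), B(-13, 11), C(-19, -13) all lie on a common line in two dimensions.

Yes

AB = (-1, -4), AC = (-7, -28).
det[AB; AC] = (-1)(-28) − (-4)(-7) = 0.
The determinant is zero, so the points are collinear.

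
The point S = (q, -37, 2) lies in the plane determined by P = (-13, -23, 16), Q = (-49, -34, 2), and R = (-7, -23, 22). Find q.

The plane through P, Q, R has equation −66x + 132y + 66z = -1122.
Substituting S: (-66)q + (-4752) = -1122, so q = -55.

-55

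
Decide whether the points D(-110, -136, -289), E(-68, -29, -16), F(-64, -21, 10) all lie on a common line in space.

DE = (42, 107, 273), DF = (46, 115, 299).
Comparing components 2 and 3: (107)(299) − (273)(115) = 598 ≠ 0, so DE and DF are not parallel and the points are not collinear.

No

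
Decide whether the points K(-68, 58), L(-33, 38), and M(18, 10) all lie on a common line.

No

KL = (35, -20), KM = (86, -48).
det[KL; KM] = (35)(-48) − (-20)(86) = 40.
The determinant is nonzero, so they are not collinear.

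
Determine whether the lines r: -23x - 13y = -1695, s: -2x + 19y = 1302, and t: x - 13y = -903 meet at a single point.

The three lines meet at one point iff the augmented coefficient matrix [aᵢ bᵢ cᵢ] has rank < 3, i.e. its determinant vanishes.
Here the determinant is 0.
It vanishes, so the lines are concurrent at (33, 72).

Yes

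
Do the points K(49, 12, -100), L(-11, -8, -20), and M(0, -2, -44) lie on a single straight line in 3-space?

KL = (-60, -20, 80), KM = (-49, -14, 56).
Comparing components 3 and 1: (80)(-49) − (-60)(56) = -560 ≠ 0, so KL and KM are not parallel and the points are not collinear.

No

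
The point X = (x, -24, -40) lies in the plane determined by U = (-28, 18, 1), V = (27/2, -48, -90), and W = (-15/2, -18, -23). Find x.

The plane through U, V, W has equation −1692x − (1739/2)y − 141z = 31584.
Substituting X: (-1692)x + (26508) = 31584, so x = -3.

-3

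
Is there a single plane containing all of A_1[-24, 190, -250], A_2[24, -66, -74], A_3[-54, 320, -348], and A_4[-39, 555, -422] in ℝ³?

With A_1 as base: A_1A_2 = (48, -256, 176), A_1A_3 = (-30, 130, -98), A_1A_4 = (-15, 365, -172).
A_1A_3 × A_1A_4 = (13410, -3690, -9000).
A_1A_2 · (A_1A_3 × A_1A_4) = 4320.
Since 4320 ≠ 0, the four points are not coplanar.

No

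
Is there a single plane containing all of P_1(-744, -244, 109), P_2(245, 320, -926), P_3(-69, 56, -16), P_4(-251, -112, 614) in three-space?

Yes

The four points are coplanar iff the 3×3 determinant with rows P_1P_2, P_1P_3, P_1P_4 is zero.
Rows: (989, 564, -1035), (675, 300, -125), (493, 132, 505).
Expanding along the first row: (989)(168000) − (564)(402500) + (-1035)(-58800) = 0.
Zero determinant ⇒ coplanar.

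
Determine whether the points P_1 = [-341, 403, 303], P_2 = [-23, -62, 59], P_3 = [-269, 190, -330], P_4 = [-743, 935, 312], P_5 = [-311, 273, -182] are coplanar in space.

The plane through P_1, P_2, P_3 has normal n = P_1P_2 × P_1P_3 = (242373, 183726, -34254) and equation n·P = -18986577.
Checking the remaining points: n·P_4 = -18986577, n·P_5 = -18986577.
All equal -18986577, so all 5 points lie in one plane.

Yes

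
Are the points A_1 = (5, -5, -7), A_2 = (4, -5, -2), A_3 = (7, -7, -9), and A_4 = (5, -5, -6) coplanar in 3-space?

No

A normal to the plane through A_1, A_2, A_3 is n = A_1A_2 × A_1A_3 = (10, 8, 2).
The plane has equation n·P = -4. For A_4: n·A_4 = -2.
-2 ≠ -4, so A_4 is off the plane.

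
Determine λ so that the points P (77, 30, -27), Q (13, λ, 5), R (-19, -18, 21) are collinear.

-2

Direction PR = (-96, -48, 48). From the x-coordinate of Q, the parameter along the line is τ = (13 − 77)/(-96) = 2/3.
Then λ = 30 + 2/3·(-48) = -2.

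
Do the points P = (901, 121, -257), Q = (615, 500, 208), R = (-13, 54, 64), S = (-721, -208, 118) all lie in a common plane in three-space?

No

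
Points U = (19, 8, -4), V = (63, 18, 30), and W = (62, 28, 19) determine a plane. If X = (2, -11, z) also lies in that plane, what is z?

-2

The plane through U, V, W has equation −450x + 450y + 450z = -6750.
Substituting X: (450)z + (-5850) = -6750, so z = -2.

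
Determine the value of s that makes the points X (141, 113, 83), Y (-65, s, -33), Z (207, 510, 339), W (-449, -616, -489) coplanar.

-4

The points are coplanar iff XY · (XZ × XW) = 0.
Expanding, this is linear in s: (-113288)s + (-453152) = 0.
So s = -4.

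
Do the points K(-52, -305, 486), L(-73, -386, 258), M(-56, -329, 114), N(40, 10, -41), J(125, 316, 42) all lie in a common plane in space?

No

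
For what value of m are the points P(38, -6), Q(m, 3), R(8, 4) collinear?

The three points are collinear iff det[PQ; PR] = 0.
This determinant is linear in m: (10)m + (-110) = 0, so m = 11.

11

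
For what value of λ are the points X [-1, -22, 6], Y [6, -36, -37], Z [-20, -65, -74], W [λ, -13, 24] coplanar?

The points are coplanar iff XY · (XZ × XW) = 0.
Expanding, this is linear in λ: (-729)λ + (1458) = 0.
So λ = 2.

2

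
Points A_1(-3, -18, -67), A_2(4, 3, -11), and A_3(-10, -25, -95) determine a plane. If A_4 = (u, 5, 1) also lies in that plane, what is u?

A normal to the plane is n = A_1A_2 × A_1A_3 = (-196, -196, 98).
A_4 lies in the plane iff n · A_1A_4 = 0.
This gives (-196)u + (1568) = 0, so u = 8.

8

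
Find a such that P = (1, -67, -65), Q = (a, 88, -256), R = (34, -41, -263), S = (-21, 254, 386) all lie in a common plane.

51

Coplanarity ⇔ det[PQ; PR; PS] = 0.
Expanding, this is linear in a: (75284)a + (-3839484) = 0.
So a = 51.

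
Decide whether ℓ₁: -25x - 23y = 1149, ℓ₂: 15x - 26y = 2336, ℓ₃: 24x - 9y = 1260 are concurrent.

No

Intersecting ℓ₁ and ℓ₂: solving the 2×2 system gives (x, y) = (23854/995, -15127/199).
Substitute into ℓ₃: (24)(23854/995) + (-9)(-15127/199) = 1253211/995.
But ℓ₃ requires 1260 ≠ 1253211/995, so the three lines have no common point.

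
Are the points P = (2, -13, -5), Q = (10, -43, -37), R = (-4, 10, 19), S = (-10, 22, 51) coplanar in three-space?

No

The four points are coplanar iff the 3×3 determinant with rows PQ, PR, PS is zero.
Rows: (8, -30, -32), (-6, 23, 24), (-12, 35, 56).
Expanding along the first row: (8)(448) − (-30)(-48) + (-32)(66) = 32.
Nonzero ⇒ not coplanar.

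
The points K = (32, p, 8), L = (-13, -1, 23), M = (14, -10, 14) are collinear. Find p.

-16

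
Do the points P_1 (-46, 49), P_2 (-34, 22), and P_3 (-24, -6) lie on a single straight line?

No

P_1P_2 = (12, -27), P_1P_3 = (22, -55).
If collinear, P_1P_3 would be a scalar multiple of P_1P_2. But (12)·(-55) ≠ (-27)·(22) (difference -66), so they are not parallel; the points are not collinear.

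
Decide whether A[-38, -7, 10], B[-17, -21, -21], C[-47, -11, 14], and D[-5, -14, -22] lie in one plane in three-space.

The four points are coplanar iff the 3×3 determinant with rows AB, AC, AD is zero.
Rows: (21, -14, -31), (-9, -4, 4), (33, -7, -32).
Expanding along the first row: (21)(156) − (-14)(156) + (-31)(195) = -585.
Nonzero ⇒ not coplanar.

No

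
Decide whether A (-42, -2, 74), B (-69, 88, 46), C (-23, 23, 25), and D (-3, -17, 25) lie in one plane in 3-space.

A normal to the plane through A, B, C is n = AB × AC = (-3710, -1855, -2385).
The plane has equation n·P = -16960. For D: n·D = -16960.
Equal, so D lies in the plane and all four are coplanar.

Yes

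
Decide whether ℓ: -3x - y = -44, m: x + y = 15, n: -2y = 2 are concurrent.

No

Intersecting ℓ and m: solving the 2×2 system gives (x, y) = (29/2, 1/2).
Substitute into n: (0)(29/2) + (-2)(1/2) = -1.
But n requires 2 ≠ -1, so the three lines have no common point.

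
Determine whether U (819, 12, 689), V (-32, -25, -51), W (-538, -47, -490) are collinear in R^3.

No

UV = (-851, -37, -740), UW = (-1357, -59, -1179).
UV × UW = (-37, 851, 0).
The cross product is nonzero, so the points do not lie on one line.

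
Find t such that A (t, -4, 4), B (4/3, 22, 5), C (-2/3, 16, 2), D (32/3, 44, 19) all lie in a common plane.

Coplanarity ⇔ det[AB; AC; AD] = 0.
Expanding, this is linear in t: (18)t + (-12) = 0.
So t = 2/3.

2/3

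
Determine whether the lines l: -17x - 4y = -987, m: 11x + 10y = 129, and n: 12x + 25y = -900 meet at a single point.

The three lines meet at one point iff the augmented coefficient matrix [aᵢ bᵢ cᵢ] has rank < 3, i.e. its determinant vanishes.
Here the determinant is 9048.
Nonzero, so no common point exists.

No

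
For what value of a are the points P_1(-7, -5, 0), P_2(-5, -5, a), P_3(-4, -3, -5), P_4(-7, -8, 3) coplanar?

-2

Coplanarity ⇔ det[P_1P_2; P_1P_3; P_1P_4] = 0.
Expanding, this is linear in a: (-9)a + (-18) = 0.
So a = -2.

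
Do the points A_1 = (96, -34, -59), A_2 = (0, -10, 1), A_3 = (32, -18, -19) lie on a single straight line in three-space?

A_1A_2 = (-96, 24, 60), A_1A_3 = (-64, 16, 40).
A_1A_2 × A_1A_3 = (0, 0, 0).
The cross product vanishes, so the three points are collinear.

Yes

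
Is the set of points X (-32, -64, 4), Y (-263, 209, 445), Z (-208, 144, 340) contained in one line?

XY = (-231, 273, 441), XZ = (-176, 208, 336).
Each component of XZ is 16/21 times the corresponding component of XY, so XZ = 16/21·XY and the points are collinear.

Yes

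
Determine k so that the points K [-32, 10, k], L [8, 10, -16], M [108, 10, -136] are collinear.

32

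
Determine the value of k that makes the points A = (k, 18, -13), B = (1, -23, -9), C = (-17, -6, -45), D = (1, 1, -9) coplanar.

Coplanarity ⇔ det[AB; AC; AD] = 0.
Expanding, this is linear in k: (-864)k + (-864) = 0.
So k = -1.

-1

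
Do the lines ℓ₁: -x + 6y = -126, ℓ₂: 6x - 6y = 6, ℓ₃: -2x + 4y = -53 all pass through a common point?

Lines aᵢx + bᵢy = cᵢ with pairwise distinct directions are concurrent exactly when det[aᵢ bᵢ cᵢ] = 0.
Here the determinant is 30.
Nonzero, so no common point exists.

No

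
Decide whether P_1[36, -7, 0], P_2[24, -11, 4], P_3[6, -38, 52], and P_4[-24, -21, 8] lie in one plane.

Yes

The four points are coplanar iff the 3×3 determinant with rows P_1P_2, P_1P_3, P_1P_4 is zero.
Rows: (-12, -4, 4), (-30, -31, 52), (-60, -14, 8).
Expanding along the first row: (-12)(480) − (-4)(2880) + (4)(-1440) = 0.
Zero determinant ⇒ coplanar.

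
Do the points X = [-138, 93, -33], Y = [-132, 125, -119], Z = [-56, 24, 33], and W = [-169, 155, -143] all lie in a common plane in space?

The four points are coplanar iff the 3×3 determinant with rows XY, XZ, XW is zero.
Rows: (6, 32, -86), (82, -69, 66), (-31, 62, -110).
Expanding along the first row: (6)(3498) − (32)(-6974) + (-86)(2945) = -9114.
Nonzero ⇒ not coplanar.

No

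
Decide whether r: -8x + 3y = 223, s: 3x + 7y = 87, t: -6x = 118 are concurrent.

No

Intersecting r and s: solving the 2×2 system gives (x, y) = (-20, 21).
Substitute into t: (-6)(-20) + (0)(21) = 120.
But t requires 118 ≠ 120, so the three lines have no common point.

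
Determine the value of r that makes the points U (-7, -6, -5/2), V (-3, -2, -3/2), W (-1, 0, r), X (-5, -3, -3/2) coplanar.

-1

The points are coplanar iff UV · (UW × UX) = 0.
Expanding, this is linear in r: (-4)r + (-4) = 0.
So r = -1.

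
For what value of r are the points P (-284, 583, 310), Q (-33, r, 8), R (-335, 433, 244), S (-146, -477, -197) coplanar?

-19

Normal to plane PRS: n = (6090, -34965, 74760); plane equation n·X = 1061445.
Requiring n·Q = 1061445: (-34965)r + (397110) = 1061445.
So r = -19.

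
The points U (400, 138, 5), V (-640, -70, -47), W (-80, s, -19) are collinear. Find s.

42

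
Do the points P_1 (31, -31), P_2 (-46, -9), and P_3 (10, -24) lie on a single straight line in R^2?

P_1P_2 = (-77, 22), P_1P_3 = (-21, 7).
Twice the signed area of △P_1P_2P_3 is (-77)(7) − (22)(-21) = -77.
The area is nonzero, so the three points are not collinear.

No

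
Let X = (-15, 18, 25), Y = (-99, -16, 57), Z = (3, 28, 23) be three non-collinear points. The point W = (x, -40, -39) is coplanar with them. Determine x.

-51

The plane through X, Y, Z has equation −252x + 408y − 228z = 5424.
Substituting W: (-252)x + (-7428) = 5424, so x = -51.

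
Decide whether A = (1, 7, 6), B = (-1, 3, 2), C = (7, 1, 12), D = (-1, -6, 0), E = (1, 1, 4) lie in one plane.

No

The plane through A, B, C has normal n = AB × AC = (-48, -12, 36) and equation n·P = 84.
Checking the remaining points: n·D = 120, n·E = 84.
Since n·D = 120 ≠ 84, D is off the plane and the points are not all coplanar.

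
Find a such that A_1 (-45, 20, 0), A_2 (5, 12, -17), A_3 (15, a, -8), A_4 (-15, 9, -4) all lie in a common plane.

-2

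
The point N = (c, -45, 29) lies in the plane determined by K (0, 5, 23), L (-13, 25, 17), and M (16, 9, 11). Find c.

48

A normal to the plane is n = KL × KM = (-216, -252, -372).
N lies in the plane iff n · KN = 0.
This gives (-216)c + (10368) = 0, so c = 48.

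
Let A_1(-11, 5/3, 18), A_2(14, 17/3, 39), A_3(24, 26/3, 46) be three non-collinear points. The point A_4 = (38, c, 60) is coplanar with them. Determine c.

The plane through A_1, A_2, A_3 has equation −35x + 35y + 35z = 3220/3.
Substituting A_4: (35)c + (770) = 3220/3, so c = 26/3.

26/3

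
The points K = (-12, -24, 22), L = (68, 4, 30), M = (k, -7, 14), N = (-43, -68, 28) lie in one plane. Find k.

Normal to plane KLN: n = (520, -728, -2652); plane equation n·P = -47112.
Requiring n·M = -47112: (520)k + (-32032) = -47112.
So k = -29.

-29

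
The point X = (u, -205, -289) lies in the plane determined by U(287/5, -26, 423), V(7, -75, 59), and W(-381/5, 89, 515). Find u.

387/5

A normal to the plane is n = UV × UW = (37352, 266336/5, -61712/5).
X lies in the plane iff n · UX = 0.
This gives (37352)u + (-14455224/5) = 0, so u = 387/5.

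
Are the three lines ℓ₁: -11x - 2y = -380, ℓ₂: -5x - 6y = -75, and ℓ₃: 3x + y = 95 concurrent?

No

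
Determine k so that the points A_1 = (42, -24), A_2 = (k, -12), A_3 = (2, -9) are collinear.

The three points are collinear iff det[A_1A_2; A_1A_3] = 0.
This determinant is linear in k: (15)k + (-150) = 0, so k = 10.

10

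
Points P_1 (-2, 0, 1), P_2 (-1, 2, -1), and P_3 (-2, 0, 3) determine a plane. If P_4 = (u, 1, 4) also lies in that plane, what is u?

-3/2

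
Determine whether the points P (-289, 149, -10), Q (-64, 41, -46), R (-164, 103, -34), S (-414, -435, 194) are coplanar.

Yes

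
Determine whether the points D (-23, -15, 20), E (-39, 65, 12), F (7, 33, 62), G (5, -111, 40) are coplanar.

A normal to the plane through D, E, F is n = DE × DF = (3744, 432, -3168).
The plane has equation n·P = -155952. For G: n·G = -155952.
Equal, so G lies in the plane and all four are coplanar.

Yes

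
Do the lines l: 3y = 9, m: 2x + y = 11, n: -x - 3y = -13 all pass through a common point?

Lines aᵢx + bᵢy = cᵢ with pairwise distinct directions are concurrent exactly when det[aᵢ bᵢ cᵢ] = 0.
Here the determinant is 0.
It vanishes, so the lines are concurrent at (4, 3).

Yes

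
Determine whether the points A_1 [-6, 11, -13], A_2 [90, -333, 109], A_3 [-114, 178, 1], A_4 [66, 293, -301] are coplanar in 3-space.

With A_1 as base: A_1A_2 = (96, -344, 122), A_1A_3 = (-108, 167, 14), A_1A_4 = (72, 282, -288).
A_1A_3 × A_1A_4 = (-52044, -30096, -42480).
A_1A_2 · (A_1A_3 × A_1A_4) = 174240.
Since 174240 ≠ 0, the four points are not coplanar.

No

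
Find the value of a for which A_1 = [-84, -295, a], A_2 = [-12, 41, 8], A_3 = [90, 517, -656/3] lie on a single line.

168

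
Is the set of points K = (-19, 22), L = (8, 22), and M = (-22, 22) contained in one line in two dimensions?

Yes

KL = (27, 0), KM = (-3, 0).
det[KL; KM] = (27)(0) − (0)(-3) = 0.
The determinant is zero, so the points are collinear.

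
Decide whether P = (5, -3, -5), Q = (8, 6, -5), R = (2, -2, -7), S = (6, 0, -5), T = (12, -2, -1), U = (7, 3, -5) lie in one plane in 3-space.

The plane through P, Q, R has normal n = PQ × PR = (-18, 6, 30) and equation n·X = -258.
Checking the remaining points: n·S = -258, n·T = -258, n·U = -258.
All equal -258, so all 6 points lie in one plane.

Yes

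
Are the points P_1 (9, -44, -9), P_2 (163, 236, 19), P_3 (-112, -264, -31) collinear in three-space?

Yes

P_1P_2 = (154, 280, 28), P_1P_3 = (-121, -220, -22).
Each component of P_1P_3 is -11/14 times the corresponding component of P_1P_2, so P_1P_3 = -11/14·P_1P_2 and the points are collinear.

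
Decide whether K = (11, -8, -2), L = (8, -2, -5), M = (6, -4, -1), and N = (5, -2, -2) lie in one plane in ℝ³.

With K as base: KL = (-3, 6, -3), KM = (-5, 4, 1), KN = (-6, 6, 0).
KM × KN = (-6, -6, -6).
KL · (KM × KN) = 0.
The scalar triple product vanishes, so the four points are coplanar.

Yes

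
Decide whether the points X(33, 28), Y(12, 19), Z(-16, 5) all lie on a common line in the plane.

XY = (-21, -9), XZ = (-49, -23).
det[XY; XZ] = (-21)(-23) − (-9)(-49) = 42.
The determinant is nonzero, so they are not collinear.

No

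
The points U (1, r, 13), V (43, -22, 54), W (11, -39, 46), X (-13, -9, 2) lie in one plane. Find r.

-10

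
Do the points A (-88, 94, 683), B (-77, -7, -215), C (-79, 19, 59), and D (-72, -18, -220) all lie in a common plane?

A normal to the plane through A, B, C is n = AB × AC = (-4326, -1218, 84).
The plane has equation n·P = 323568. For D: n·D = 314916.
314916 ≠ 323568, so D is off the plane.

No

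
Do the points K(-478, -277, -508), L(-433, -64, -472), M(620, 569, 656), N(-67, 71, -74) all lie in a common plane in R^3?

The four points are coplanar iff the 3×3 determinant with rows KL, KM, KN is zero.
Rows: (45, 213, 36), (1098, 846, 1164), (411, 348, 434).
Expanding along the first row: (45)(-37908) − (213)(-1872) + (36)(34398) = -68796.
Nonzero ⇒ not coplanar.

No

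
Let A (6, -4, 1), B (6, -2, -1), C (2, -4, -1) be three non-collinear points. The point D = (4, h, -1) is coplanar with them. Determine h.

-3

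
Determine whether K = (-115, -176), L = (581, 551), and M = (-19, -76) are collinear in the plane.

No

KL = (696, 727), KM = (96, 100).
Twice the signed area of △KLM is (696)(100) − (727)(96) = -192.
The area is nonzero, so the three points are not collinear.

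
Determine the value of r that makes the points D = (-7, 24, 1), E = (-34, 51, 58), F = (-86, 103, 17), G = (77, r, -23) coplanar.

Normal to plane DEF: n = (-4071, -4071, 0); plane equation n·P = -69207.
Requiring n·G = -69207: (-4071)r + (-313467) = -69207.
So r = -60.

-60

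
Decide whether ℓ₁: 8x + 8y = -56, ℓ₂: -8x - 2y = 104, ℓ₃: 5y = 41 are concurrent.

Intersecting ℓ₁ and ℓ₂: solving the 2×2 system gives (x, y) = (-15, 8).
Substitute into ℓ₃: (0)(-15) + (5)(8) = 40.
But ℓ₃ requires 41 ≠ 40, so the three lines have no common point.

No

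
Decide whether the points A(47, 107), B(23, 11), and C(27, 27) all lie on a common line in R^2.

Yes

AB = (-24, -96), AC = (-20, -80).
det[AB; AC] = (-24)(-80) − (-96)(-20) = 0.
The determinant is zero, so the points are collinear.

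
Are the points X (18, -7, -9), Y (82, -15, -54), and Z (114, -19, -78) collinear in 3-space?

No

XY = (64, -8, -45), XZ = (96, -12, -69).
Comparing components 2 and 3: (-8)(-69) − (-45)(-12) = 12 ≠ 0, so XY and XZ are not parallel and the points are not collinear.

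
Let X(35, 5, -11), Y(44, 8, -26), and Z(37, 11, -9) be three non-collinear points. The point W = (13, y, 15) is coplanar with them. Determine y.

-13

Coplanarity requires XY · (XZ × XW) = 0.
XY = (9, 3, -15), XZ = (2, 6, 2); the triple product is linear in y with coefficient -48 and constant term -624.
Setting it to zero: y = -13.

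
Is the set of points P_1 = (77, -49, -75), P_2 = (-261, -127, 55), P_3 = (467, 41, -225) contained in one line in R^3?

Yes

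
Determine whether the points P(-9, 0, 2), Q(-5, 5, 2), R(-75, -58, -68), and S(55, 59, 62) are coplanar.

With P as base: PQ = (4, 5, 0), PR = (-66, -58, -70), PS = (64, 59, 60).
PR × PS = (650, -520, -182).
PQ · (PR × PS) = 0.
The scalar triple product vanishes, so the four points are coplanar.

Yes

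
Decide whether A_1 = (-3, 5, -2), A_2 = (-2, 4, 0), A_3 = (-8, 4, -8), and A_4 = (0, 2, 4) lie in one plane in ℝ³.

A normal to the plane through A_1, A_2, A_3 is n = A_1A_2 × A_1A_3 = (8, -4, -6).
The plane has equation n·P = -32. For A_4: n·A_4 = -32.
Equal, so A_4 lies in the plane and all four are coplanar.

Yes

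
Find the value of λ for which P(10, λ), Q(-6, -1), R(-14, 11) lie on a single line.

Collinearity: (P − Q) must be parallel to (R − Q) = (-8, 12).
Cross-multiplying the components: (λ − (-1))·(-8) = (16)·(12).
Solving gives λ = -25.

-25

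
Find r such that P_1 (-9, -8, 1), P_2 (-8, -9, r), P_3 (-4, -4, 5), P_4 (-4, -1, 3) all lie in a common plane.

3

Normal to plane P_1P_3P_4: n = (-20, 10, 15); plane equation n·P = 115.
Requiring n·P_2 = 115: (15)r + (70) = 115.
So r = 3.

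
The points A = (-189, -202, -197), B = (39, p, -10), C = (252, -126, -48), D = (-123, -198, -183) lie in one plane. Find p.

-65

The points are coplanar iff AB · (AC × AD) = 0.
Expanding, this is linear in p: (3660)p + (237900) = 0.
So p = -65.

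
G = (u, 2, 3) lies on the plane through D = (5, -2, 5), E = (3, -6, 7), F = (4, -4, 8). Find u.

7

The plane through D, E, F has equation −8x + 4y = -48.
Substituting G: (-8)u + (8) = -48, so u = 7.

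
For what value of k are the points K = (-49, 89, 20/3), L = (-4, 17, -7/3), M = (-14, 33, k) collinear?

-1/3

Direction KL = (45, -72, -9). From the x-coordinate of M, the parameter along the line is τ = (-14 − (-49))/45 = 7/9.
Then k = 20/3 + 7/9·(-9) = -1/3.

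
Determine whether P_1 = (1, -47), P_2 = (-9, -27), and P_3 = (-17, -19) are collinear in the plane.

No

P_1P_2 = (-10, 20), P_1P_3 = (-18, 28).
Twice the signed area of △P_1P_2P_3 is (-10)(28) − (20)(-18) = 80.
The area is nonzero, so the three points are not collinear.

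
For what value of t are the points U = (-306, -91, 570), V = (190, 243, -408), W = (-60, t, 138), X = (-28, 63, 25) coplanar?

The points are coplanar iff UV · (UW × UX) = 0.
Expanding, this is linear in t: (1564)t + (756976) = 0.
So t = -484.

-484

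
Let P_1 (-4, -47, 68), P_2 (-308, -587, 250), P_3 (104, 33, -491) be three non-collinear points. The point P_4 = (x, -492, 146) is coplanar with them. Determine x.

-246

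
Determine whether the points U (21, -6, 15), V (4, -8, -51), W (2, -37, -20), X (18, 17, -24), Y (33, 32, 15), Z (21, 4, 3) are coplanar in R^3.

No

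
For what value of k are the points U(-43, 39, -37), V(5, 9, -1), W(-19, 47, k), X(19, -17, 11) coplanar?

-21

Coplanarity ⇔ det[UV; UW; UX] = 0.
Expanding, this is linear in k: (828)k + (17388) = 0.
So k = -21.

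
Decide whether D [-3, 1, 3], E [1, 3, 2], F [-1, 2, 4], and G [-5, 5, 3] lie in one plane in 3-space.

A normal to the plane through D, E, F is n = DE × DF = (3, -6, 0).
The plane has equation n·P = -15. For G: n·G = -45.
-45 ≠ -15, so G is off the plane.

No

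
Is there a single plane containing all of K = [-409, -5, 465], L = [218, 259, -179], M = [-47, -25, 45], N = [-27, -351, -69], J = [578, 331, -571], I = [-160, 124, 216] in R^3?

Yes

The plane through K, L, M has normal n = KL × KM = (-123760, 30212, -108108) and equation n·P = 196560.
Checking the remaining points: n·N = 196560, n·J = 196560, n·I = 196560.
All equal 196560, so all 6 points lie in one plane.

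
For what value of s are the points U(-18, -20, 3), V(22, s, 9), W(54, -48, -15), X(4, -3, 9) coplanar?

Coplanarity ⇔ det[UV; UW; UX] = 0.
Expanding, this is linear in s: (-828)s + (0) = 0.
So s = 0.

0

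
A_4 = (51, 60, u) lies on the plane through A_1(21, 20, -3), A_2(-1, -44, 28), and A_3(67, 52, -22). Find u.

-24

Coplanarity requires A_1A_2 · (A_1A_3 × A_1A_4) = 0.
A_1A_2 = (-22, -64, 31), A_1A_3 = (46, 32, -19); the triple product is linear in u with coefficient 2240 and constant term 53760.
Setting it to zero: u = -24.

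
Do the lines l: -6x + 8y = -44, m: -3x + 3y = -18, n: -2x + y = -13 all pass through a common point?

No

Intersecting l and m: solving the 2×2 system gives (x, y) = (2, -4).
Substitute into n: (-2)(2) + (1)(-4) = -8.
But n requires -13 ≠ -8, so the three lines have no common point.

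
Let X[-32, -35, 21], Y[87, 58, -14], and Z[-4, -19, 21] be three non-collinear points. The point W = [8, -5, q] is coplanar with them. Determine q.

11

The plane through X, Y, Z has equation 560x − 980y − 700z = 1680.
Substituting W: (-700)q + (9380) = 1680, so q = 11.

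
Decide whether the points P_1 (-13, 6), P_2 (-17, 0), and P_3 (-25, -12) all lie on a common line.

P_1P_2 = (-4, -6), P_1P_3 = (-12, -18).
Checking proportionality: P_1P_3 = 3·P_1P_2, so the vectors are parallel and the points are collinear.

Yes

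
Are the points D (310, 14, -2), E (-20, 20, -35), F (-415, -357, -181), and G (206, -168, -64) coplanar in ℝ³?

The four points are coplanar iff the 3×3 determinant with rows DE, DF, DG is zero.
Rows: (-330, 6, -33), (-725, -371, -179), (-104, -182, -62).
Expanding along the first row: (-330)(-9576) − (6)(26334) + (-33)(93366) = -79002.
Nonzero ⇒ not coplanar.

No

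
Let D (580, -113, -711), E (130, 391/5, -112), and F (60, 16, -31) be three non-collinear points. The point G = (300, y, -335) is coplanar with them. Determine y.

154/5

The plane through D, E, F has equation 52745x − 5480y + 41374z = 1794426.
Substituting G: (-5480)y + (1963210) = 1794426, so y = 154/5.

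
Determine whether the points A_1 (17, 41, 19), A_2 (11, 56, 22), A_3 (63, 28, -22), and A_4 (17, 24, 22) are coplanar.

Yes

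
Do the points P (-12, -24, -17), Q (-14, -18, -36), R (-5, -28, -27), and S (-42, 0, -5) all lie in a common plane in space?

Yes

With P as base: PQ = (-2, 6, -19), PR = (7, -4, -10), PS = (-30, 24, 12).
PR × PS = (192, 216, 48).
PQ · (PR × PS) = 0.
The scalar triple product vanishes, so the four points are coplanar.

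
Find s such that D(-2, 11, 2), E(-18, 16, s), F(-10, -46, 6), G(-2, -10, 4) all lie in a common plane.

Coplanarity ⇔ det[DE; DF; DG] = 0.
Expanding, this is linear in s: (168)s + (224) = 0.
So s = -4/3.

-4/3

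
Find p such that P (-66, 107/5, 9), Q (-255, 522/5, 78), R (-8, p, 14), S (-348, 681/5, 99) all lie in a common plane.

The points are coplanar iff PQ · (PR × PS) = 0.
Expanding, this is linear in p: (2448)p + (-173808/5) = 0.
So p = 71/5.

71/5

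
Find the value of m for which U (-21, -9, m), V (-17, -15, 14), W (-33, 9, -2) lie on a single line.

Collinearity requires UV × UW = 0; each component is linear in m.
The x-component gives (24)m + (-240) = 0, so m = 10.
The remaining components then also vanish.

10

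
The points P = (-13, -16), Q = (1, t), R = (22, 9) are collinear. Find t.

-6

The three points are collinear iff det[PQ; PR] = 0.
This determinant is linear in t: (-35)t + (-210) = 0, so t = -6.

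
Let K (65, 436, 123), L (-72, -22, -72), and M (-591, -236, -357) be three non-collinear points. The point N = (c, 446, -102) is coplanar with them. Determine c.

The plane through K, L, M has equation 88800x + 62160y − 208384z = 7242528.
Substituting N: (88800)c + (48978528) = 7242528, so c = -470.

-470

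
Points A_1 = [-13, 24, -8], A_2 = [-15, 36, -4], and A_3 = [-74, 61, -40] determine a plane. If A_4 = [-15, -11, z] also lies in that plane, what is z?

-26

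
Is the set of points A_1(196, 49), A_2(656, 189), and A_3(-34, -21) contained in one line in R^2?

Yes

A_1A_2 = (460, 140), A_1A_3 = (-230, -70).
Checking proportionality: A_1A_3 = -1/2·A_1A_2, so the vectors are parallel and the points are collinear.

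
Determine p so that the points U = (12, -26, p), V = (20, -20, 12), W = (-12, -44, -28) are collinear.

2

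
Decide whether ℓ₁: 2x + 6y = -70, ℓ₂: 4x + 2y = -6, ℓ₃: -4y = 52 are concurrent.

No

Intersecting ℓ₁ and ℓ₂: solving the 2×2 system gives (x, y) = (26/5, -67/5).
Substitute into ℓ₃: (0)(26/5) + (-4)(-67/5) = 268/5.
But ℓ₃ requires 52 ≠ 268/5, so the three lines have no common point.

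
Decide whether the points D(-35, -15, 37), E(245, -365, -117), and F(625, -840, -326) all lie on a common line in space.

Yes

DE = (280, -350, -154), DF = (660, -825, -363).
Each component of DF is 33/14 times the corresponding component of DE, so DF = 33/14·DE and the points are collinear.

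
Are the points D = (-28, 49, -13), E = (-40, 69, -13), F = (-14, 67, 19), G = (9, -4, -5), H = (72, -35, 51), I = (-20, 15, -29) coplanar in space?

The plane through D, E, F has normal n = DE × DF = (640, 384, -496) and equation n·P = 7344.
Checking the remaining points: n·G = 6704, n·H = 7344, n·I = 7344.
Since n·G = 6704 ≠ 7344, G is off the plane and the points are not all coplanar.

No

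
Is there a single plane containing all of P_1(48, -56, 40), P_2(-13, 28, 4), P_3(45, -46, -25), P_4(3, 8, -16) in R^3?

No

A normal to the plane through P_1, P_2, P_3 is n = P_1P_2 × P_1P_3 = (-5100, -3857, -358).
The plane has equation n·P = -43128. For P_4: n·P_4 = -40428.
-40428 ≠ -43128, so P_4 is off the plane.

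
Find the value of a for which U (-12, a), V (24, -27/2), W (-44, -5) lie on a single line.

Collinearity: (U − V) must be parallel to (W − V) = (-68, 17/2).
Cross-multiplying the components: (a − (-27/2))·(-68) = (-36)·(17/2).
Solving gives a = -9.

-9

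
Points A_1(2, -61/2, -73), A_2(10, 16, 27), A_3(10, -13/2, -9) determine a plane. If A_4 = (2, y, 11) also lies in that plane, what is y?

22

The plane through A_1, A_2, A_3 has equation 576x + 288y − 180z = 5508.
Substituting A_4: (288)y + (-828) = 5508, so y = 22.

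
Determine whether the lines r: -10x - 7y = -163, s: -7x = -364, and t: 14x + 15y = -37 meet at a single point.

Yes

Lines aᵢx + bᵢy = cᵢ with pairwise distinct directions are concurrent exactly when det[aᵢ bᵢ cᵢ] = 0.
Here the determinant is 0.
It vanishes, so the lines are concurrent at (52, -51).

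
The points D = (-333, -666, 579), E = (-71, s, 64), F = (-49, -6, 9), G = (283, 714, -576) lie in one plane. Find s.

-64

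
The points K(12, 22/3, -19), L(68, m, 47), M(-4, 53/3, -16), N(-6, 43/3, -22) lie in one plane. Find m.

80/3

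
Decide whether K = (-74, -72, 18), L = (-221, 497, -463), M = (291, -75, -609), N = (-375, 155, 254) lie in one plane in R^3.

No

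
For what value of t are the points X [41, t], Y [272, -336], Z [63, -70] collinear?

-42

The three points are collinear iff det[XY; XZ] = 0.
This determinant is linear in t: (-209)t + (-8778) = 0, so t = -42.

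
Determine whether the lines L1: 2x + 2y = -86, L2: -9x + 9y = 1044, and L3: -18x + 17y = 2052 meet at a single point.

No

Lines aᵢx + bᵢy = cᵢ with pairwise distinct directions are concurrent exactly when det[aᵢ bᵢ cᵢ] = 0.
Here the determinant is 18.
Nonzero, so no common point exists.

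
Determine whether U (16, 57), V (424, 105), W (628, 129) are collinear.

Yes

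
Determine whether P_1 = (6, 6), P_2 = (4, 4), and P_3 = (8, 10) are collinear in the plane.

No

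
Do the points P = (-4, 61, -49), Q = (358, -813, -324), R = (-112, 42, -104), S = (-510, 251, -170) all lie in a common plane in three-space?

The four points are coplanar iff the 3×3 determinant with rows PQ, PR, PS is zero.
Rows: (362, -874, -275), (-108, -19, -55), (-506, 190, -121).
Expanding along the first row: (362)(12749) − (-874)(-14762) + (-275)(-30134) = 0.
Zero determinant ⇒ coplanar.

Yes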